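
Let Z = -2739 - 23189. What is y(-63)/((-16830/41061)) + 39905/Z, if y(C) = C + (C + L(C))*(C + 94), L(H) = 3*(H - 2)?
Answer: 476739314941/24242680 ≈ 19665.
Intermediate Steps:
Z = -25928
L(H) = -6 + 3*H (L(H) = 3*(-2 + H) = -6 + 3*H)
y(C) = C + (-6 + 4*C)*(94 + C) (y(C) = C + (C + (-6 + 3*C))*(C + 94) = C + (-6 + 4*C)*(94 + C))
y(-63)/((-16830/41061)) + 39905/Z = (-564 + 4*(-63)² + 371*(-63))/((-16830/41061)) + 39905/(-25928) = (-564 + 4*3969 - 23373)/((-16830*1/41061)) + 39905*(-1/25928) = (-564 + 15876 - 23373)/(-5610/13687) - 39905/25928 = -8061*(-13687/5610) - 39905/25928 = 36776969/1870 - 39905/25928 = 476739314941/24242680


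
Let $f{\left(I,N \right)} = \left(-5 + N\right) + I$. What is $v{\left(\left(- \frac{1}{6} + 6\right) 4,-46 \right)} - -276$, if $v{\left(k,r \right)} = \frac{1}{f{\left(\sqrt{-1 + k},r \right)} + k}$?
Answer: $\frac{1845639}{6688} - \frac{3 \sqrt{201}}{6688} \approx 275.96$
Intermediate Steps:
$f{\left(I,N \right)} = -5 + I + N$
$v{\left(k,r \right)} = \frac{1}{-5 + k + r + \sqrt{-1 + k}}$ ($v{\left(k,r \right)} = \frac{1}{\left(-5 + \sqrt{-1 + k} + r\right) + k} = \frac{1}{\left(-5 + r + \sqrt{-1 + k}\right) + k} = \frac{1}{-5 + k + r + \sqrt{-1 + k}}$)
$v{\left(\left(- \frac{1}{6} + 6\right) 4,-46 \right)} - -276 = \frac{1}{-5 + \left(- \frac{1}{6} + 6\right) 4 - 46 + \sqrt{-1 + \left(- \frac{1}{6} + 6\right) 4}} - -276 = \frac{1}{-5 + \left(\left(-1\right) \frac{1}{6} + 6\right) 4 - 46 + \sqrt{-1 + \left(\left(-1\right) \frac{1}{6} + 6\right) 4}} + 276 = \frac{1}{-5 + \left(- \frac{1}{6} + 6\right) 4 - 46 + \sqrt{-1 + \left(- \frac{1}{6} + 6\right) 4}} + 276 = \frac{1}{-5 + \frac{35}{6} \cdot 4 - 46 + \sqrt{-1 + \frac{35}{6} \cdot 4}} + 276 = \frac{1}{-5 + \frac{70}{3} - 46 + \sqrt{-1 + \frac{70}{3}}} + 276 = \frac{1}{-5 + \frac{70}{3} - 46 + \sqrt{\frac{67}{3}}} + 276 = \frac{1}{-5 + \frac{70}{3} - 46 + \frac{\sqrt{201}}{3}} + 276 = \frac{1}{- \frac{83}{3} + \frac{\sqrt{201}}{3}} + 276 = 276 + \frac{1}{- \frac{83}{3} + \frac{\sqrt{201}}{3}}$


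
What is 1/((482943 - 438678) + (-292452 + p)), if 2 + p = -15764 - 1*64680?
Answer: -1/328633 ≈ -3.0429e-6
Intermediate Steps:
p = -80446 (p = -2 + (-15764 - 1*64680) = -2 + (-15764 - 64680) = -2 - 80444 = -80446)
1/((482943 - 438678) + (-292452 + p)) = 1/((482943 - 438678) + (-292452 - 80446)) = 1/(44265 - 372898) = 1/(-328633) = -1/328633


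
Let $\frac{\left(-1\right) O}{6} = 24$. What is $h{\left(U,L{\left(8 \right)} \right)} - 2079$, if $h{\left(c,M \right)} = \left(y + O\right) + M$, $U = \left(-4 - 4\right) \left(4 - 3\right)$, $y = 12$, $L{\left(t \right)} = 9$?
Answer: $-2202$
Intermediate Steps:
$O = -144$ ($O = \left(-6\right) 24 = -144$)
$U = -8$ ($U = - 8 \left(4 - 3\right) = \left(-8\right) 1 = -8$)
$h{\left(c,M \right)} = -132 + M$ ($h{\left(c,M \right)} = \left(12 - 144\right) + M = -132 + M$)
$h{\left(U,L{\left(8 \right)} \right)} - 2079 = \left(-132 + 9\right) - 2079 = -123 - 2079 = -2202$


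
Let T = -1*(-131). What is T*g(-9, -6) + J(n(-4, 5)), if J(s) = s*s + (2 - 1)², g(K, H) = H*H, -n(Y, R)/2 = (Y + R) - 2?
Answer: 4721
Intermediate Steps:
n(Y, R) = 4 - 2*R - 2*Y (n(Y, R) = -2*((Y + R) - 2) = -2*((R + Y) - 2) = -2*(-2 + R + Y) = 4 - 2*R - 2*Y)
T = 131
g(K, H) = H²
J(s) = 1 + s² (J(s) = s² + 1² = s² + 1 = 1 + s²)
T*g(-9, -6) + J(n(-4, 5)) = 131*(-6)² + (1 + (4 - 2*5 - 2*(-4))²) = 131*36 + (1 + (4 - 10 + 8)²) = 4716 + (1 + 2²) = 4716 + (1 + 4) = 4716 + 5 = 4721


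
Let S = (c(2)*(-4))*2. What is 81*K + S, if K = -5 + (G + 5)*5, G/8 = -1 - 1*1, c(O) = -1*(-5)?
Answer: -4900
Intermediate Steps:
c(O) = 5
G = -16 (G = 8*(-1 - 1*1) = 8*(-1 - 1) = 8*(-2) = -16)
S = -40 (S = (5*(-4))*2 = -20*2 = -40)
K = -60 (K = -5 + (-16 + 5)*5 = -5 - 11*5 = -5 - 55 = -60)
81*K + S = 81*(-60) - 40 = -4860 - 40 = -4900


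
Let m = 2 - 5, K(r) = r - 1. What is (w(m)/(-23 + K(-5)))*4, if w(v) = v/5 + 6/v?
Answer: 52/145 ≈ 0.35862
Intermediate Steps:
K(r) = -1 + r
m = -3
w(v) = 6/v + v/5 (w(v) = v*(⅕) + 6/v = v/5 + 6/v = 6/v + v/5)
(w(m)/(-23 + K(-5)))*4 = ((6/(-3) + (⅕)*(-3))/(-23 + (-1 - 5)))*4 = ((6*(-⅓) - ⅗)/(-23 - 6))*4 = ((-2 - ⅗)/(-29))*4 = -1/29*(-13/5)*4 = (13/145)*4 = 52/145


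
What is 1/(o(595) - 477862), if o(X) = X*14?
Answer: -1/469532 ≈ -2.1298e-6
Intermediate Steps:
o(X) = 14*X
1/(o(595) - 477862) = 1/(14*595 - 477862) = 1/(8330 - 477862) = 1/(-469532) = -1/469532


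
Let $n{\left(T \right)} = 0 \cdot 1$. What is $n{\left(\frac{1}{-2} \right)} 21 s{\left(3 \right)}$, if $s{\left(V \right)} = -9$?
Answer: $0$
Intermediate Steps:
$n{\left(T \right)} = 0$
$n{\left(\frac{1}{-2} \right)} 21 s{\left(3 \right)} = 0 \cdot 21 \left(-9\right) = 0 \left(-9\right) = 0$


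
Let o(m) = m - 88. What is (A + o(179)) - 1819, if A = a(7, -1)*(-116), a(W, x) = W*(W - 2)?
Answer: -5788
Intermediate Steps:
o(m) = -88 + m
a(W, x) = W*(-2 + W)
A = -4060 (A = (7*(-2 + 7))*(-116) = (7*5)*(-116) = 35*(-116) = -4060)
(A + o(179)) - 1819 = (-4060 + (-88 + 179)) - 1819 = (-4060 + 91) - 1819 = -3969 - 1819 = -5788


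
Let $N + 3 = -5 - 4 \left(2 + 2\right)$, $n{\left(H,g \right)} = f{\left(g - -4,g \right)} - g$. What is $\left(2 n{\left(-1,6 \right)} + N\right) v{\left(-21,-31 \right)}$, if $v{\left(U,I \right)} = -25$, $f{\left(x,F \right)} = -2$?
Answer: $1000$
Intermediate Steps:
$n{\left(H,g \right)} = -2 - g$
$N = -24$ ($N = -3 - \left(5 + 4 \left(2 + 2\right)\right) = -3 - 21 = -24$)
$\left(2 n{\left(-1,6 \right)} + N\right) v{\left(-21,-31 \right)} = \left(2 \left(-2 - 6\right) - 24\right) \left(-25\right) = \left(2 \left(-8\right) - 24\right) \left(-25\right) = \left(-16 - 24\right) \left(-25\right) = \left(-40\right) \left(-25\right) = 1000$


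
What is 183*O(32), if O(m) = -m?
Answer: -5856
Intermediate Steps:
183*O(32) = 183*(-1*32) = 183*(-32) = -5856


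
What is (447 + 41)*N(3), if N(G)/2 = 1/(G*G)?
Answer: 976/9 ≈ 108.44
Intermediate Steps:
N(G) = 2/G**2 (N(G) = 2/((G*G)) = 2/(G**2) = 2/G**2)
(447 + 41)*N(3) = (447 + 41)*(2/3**2) = 488*(2*(1/9)) = 488*(2/9) = 976/9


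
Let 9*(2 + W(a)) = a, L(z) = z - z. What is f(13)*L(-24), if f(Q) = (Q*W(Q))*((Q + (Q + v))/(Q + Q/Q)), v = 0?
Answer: 0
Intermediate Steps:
L(z) = 0
W(a) = -2 + a/9
f(Q) = 2*Q²*(-2 + Q/9)/(1 + Q) (f(Q) = (Q*(-2 + Q/9))*((Q + (Q + 0))/(Q + Q/Q)) = (Q*(-2 + Q/9))*((Q + Q)/(Q + 1)) = (Q*(-2 + Q/9))*((2*Q)/(1 + Q)) = (Q*(-2 + Q/9))*(2*Q/(1 + Q)) = 2*Q²*(-2 + Q/9)/(1 + Q))
f(13)*L(-24) = ((2/9)*13²*(-18 + 13)/(1 + 13))*0 = ((2/9)*169*(-5)/14)*0 = ((2/9)*169*(1/14)*(-5))*0 = -845/63*0 = 0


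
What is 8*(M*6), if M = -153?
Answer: -7344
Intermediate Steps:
8*(M*6) = 8*(-153*6) = 8*(-918) = -7344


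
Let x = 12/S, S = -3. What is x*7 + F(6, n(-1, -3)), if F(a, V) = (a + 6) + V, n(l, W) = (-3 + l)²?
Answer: 0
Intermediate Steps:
F(a, V) = 6 + V + a (F(a, V) = (6 + a) + V = 6 + V + a)
x = -4 (x = 12/(-3) = 12*(-⅓) = -4)
x*7 + F(6, n(-1, -3)) = -4*7 + (6 + (-3 - 1)² + 6) = -28 + (6 + (-4)² + 6) = -28 + (6 + 16 + 6) = -28 + 28 = 0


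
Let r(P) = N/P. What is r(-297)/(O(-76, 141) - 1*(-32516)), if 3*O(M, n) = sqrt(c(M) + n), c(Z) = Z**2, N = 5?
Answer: -14780/28546819161 + 5*sqrt(5917)/942045032313 ≈ -5.1734e-7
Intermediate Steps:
O(M, n) = sqrt(n + M**2)/3 (O(M, n) = sqrt(M**2 + n)/3 = sqrt(n + M**2)/3)
r(P) = 5/P
r(-297)/(O(-76, 141) - 1*(-32516)) = (5/(-297))/(sqrt(141 + (-76)**2)/3 - 1*(-32516)) = (5*(-1/297))/(sqrt(141 + 5776)/3 + 32516) = -5/(297*(sqrt(5917)/3 + 32516)) = -5/(297*(32516 + sqrt(5917)/3))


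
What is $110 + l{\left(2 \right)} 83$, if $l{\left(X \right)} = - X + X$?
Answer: $110$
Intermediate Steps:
$l{\left(X \right)} = 0$
$110 + l{\left(2 \right)} 83 = 110 + 0 \cdot 83 = 110 + 0 = 110$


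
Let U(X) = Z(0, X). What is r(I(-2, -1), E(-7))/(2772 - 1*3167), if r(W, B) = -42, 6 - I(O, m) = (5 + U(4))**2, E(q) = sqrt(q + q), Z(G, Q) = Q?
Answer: 42/395 ≈ 0.10633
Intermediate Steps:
U(X) = X
E(q) = sqrt(2)*sqrt(q) (E(q) = sqrt(2*q) = sqrt(2)*sqrt(q))
I(O, m) = -75 (I(O, m) = 6 - (5 + 4)**2 = 6 - 1*9**2 = 6 - 1*81 = 6 - 81 = -75)
r(I(-2, -1), E(-7))/(2772 - 1*3167) = -42/(2772 - 1*3167) = -42/(2772 - 3167) = -42/(-395) = -42*(-1/395) = 42/395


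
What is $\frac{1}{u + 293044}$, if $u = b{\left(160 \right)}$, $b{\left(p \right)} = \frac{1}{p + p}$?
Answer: $\frac{320}{93774081} \approx 3.4125 \cdot 10^{-6}$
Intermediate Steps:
$b{\left(p \right)} = \frac{1}{2 p}$
$u = \frac{1}{320}$ ($u = \frac{1}{2 \cdot 160} = \frac{1}{2} \cdot \frac{1}{160} = \frac{1}{320} \approx 0.003125$)
$\frac{1}{u + 293044} = \frac{1}{\frac{1}{320} + 293044} = \frac{1}{\frac{93774081}{320}} = \frac{320}{93774081}$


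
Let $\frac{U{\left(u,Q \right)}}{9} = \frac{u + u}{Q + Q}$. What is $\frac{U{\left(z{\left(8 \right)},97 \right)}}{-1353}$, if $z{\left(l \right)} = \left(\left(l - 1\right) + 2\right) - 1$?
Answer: $- \frac{24}{43747} \approx -0.00054861$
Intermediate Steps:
$z{\left(l \right)} = l$ ($z{\left(l \right)} = \left(\left(-1 + l\right) + 2\right) - 1 = \left(1 + l\right) - 1 = l$)
$U{\left(u,Q \right)} = \frac{9 u}{Q}$ ($U{\left(u,Q \right)} = 9 \frac{u + u}{Q + Q} = 9 \frac{2 u}{2 Q} = 9 \cdot 2 u \frac{1}{2 Q} = 9 \frac{u}{Q} = \frac{9 u}{Q}$)
$\frac{U{\left(z{\left(8 \right)},97 \right)}}{-1353} = \frac{9 \cdot 8 \cdot \frac{1}{97}}{-1353} = 9 \cdot 8 \cdot \frac{1}{97} \left(- \frac{1}{1353}\right) = \frac{72}{97} \left(- \frac{1}{1353}\right) = - \frac{24}{43747}$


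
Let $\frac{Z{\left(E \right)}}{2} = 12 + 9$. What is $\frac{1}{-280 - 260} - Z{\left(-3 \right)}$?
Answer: $- \frac{22681}{540} \approx -42.002$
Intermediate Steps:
$Z{\left(E \right)} = 42$ ($Z{\left(E \right)} = 2 \left(12 + 9\right) = 2 \cdot 21 = 42$)
$\frac{1}{-280 - 260} - Z{\left(-3 \right)} = \frac{1}{-280 - 260} - 42 = \frac{1}{-540} - 42 = - \frac{1}{540} - 42 = - \frac{22681}{540}$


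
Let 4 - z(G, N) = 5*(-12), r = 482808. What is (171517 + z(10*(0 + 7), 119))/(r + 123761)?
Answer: 171581/606569 ≈ 0.28287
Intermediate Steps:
z(G, N) = 64 (z(G, N) = 4 - 5*(-12) = 4 - 1*(-60) = 4 + 60 = 64)
(171517 + z(10*(0 + 7), 119))/(r + 123761) = (171517 + 64)/(482808 + 123761) = 171581/606569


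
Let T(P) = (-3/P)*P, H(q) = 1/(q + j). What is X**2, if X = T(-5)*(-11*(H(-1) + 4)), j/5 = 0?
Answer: 9801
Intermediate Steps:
j = 0 (j = 5*0 = 0)
H(q) = 1/q (H(q) = 1/(q + 0) = 1/q)
T(P) = -3 (T(P) = (-3/P)*P = -3)
X = 99 (X = -(-33)*(1/(-1) + 4) = -(-33)*(-1 + 4) = -(-33)*3 = -3*(-33) = 99)
X**2 = 99**2 = 9801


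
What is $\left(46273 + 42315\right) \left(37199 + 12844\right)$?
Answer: $4433209284$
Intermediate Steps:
$\left(46273 + 42315\right) \left(37199 + 12844\right) = 88588 \cdot 50043 = 4433209284$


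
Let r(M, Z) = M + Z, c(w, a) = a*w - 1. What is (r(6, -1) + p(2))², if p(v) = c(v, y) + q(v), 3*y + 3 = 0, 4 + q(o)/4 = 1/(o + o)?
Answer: 169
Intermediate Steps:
q(o) = -16 + 2/o (q(o) = -16 + 4/(o + o) = -16 + 4/((2*o)) = -16 + 4*(1/(2*o)) = -16 + 2/o)
y = -1 (y = -1 + (⅓)*0 = -1 + 0 = -1)
c(w, a) = -1 + a*w
p(v) = -17 - v + 2/v (p(v) = (-1 - v) + (-16 + 2/v) = -17 - v + 2/v)
(r(6, -1) + p(2))² = ((6 - 1) + (-17 - 1*2 + 2/2))² = (5 + (-17 - 2 + 2*(½)))² = (5 + (-17 - 2 + 1))² = (5 - 18)² = (-13)² = 169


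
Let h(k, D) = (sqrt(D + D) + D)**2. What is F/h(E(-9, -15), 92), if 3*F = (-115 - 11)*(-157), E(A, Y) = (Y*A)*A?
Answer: 51653/62100 - 1099*sqrt(46)/31050 ≈ 0.59171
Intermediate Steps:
E(A, Y) = Y*A**2 (E(A, Y) = (A*Y)*A = Y*A**2)
h(k, D) = (D + sqrt(2)*sqrt(D))**2 (h(k, D) = (sqrt(2*D) + D)**2 = (sqrt(2)*sqrt(D) + D)**2 = (D + sqrt(2)*sqrt(D))**2)
F = 6594 (F = ((-115 - 11)*(-157))/3 = (-126*(-157))/3 = (1/3)*19782 = 6594)
F/h(E(-9, -15), 92) = 6594/((92 + sqrt(2)*sqrt(92))**2) = 6594/((92 + sqrt(2)*(2*sqrt(23)))**2) = 6594/((92 + 2*sqrt(46))**2) = 6594/(92 + 2*sqrt(46))**2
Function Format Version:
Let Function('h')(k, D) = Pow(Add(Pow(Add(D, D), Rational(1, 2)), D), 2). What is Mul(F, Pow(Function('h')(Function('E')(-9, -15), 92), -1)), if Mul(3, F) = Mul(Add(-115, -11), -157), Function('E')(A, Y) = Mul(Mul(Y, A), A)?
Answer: Add(Rational(51653, 62100), Mul(Rational(-1099, 31050), Pow(46, Rational(1, 2)))) ≈ 0.59171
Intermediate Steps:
Function('E')(A, Y) = Mul(Y, Pow(A, 2)) (Function('E')(A, Y) = Mul(Mul(A, Y), A) = Mul(Y, Pow(A, 2)))
Function('h')(k, D) = Pow(Add(D, Mul(Pow(2, Rational(1, 2)), Pow(D, Rational(1, 2)))), 2) (Function('h')(k, D) = Pow(Add(Pow(Mul(2, D), Rational(1, 2)), D), 2) = Pow(Add(Mul(Pow(2, Rational(1, 2)), Pow(D, Rational(1, 2))), D), 2) = Pow(Add(D, Mul(Pow(2, Rational(1, 2)), Pow(D, Rational(1, 2)))), 2))
F = 6594 (F = Mul(Rational(1, 3), Mul(Add(-115, -11), -157)) = Mul(Rational(1, 3), Mul(-126, -157)) = Mul(Rational(1, 3), 19782) = 6594)
Mul(F, Pow(Function('h')(Function('E')(-9, -15), 92), -1)) = Mul(6594, Pow(Pow(Add(92, Mul(Pow(2, Rational(1, 2)), Pow(92, Rational(1, 2)))), 2), -1)) = Mul(6594, Pow(Pow(Add(92, Mul(Pow(2, Rational(1, 2)), Mul(2, Pow(23, Rational(1, 2))))), 2), -1)) = Mul(6594, Pow(Pow(Add(92, Mul(2, Pow(46, Rational(1, 2)))), 2), -1)) = Mul(6594, Pow(Add(92, Mul(2, Pow(46, Rational(1, 2)))), -2))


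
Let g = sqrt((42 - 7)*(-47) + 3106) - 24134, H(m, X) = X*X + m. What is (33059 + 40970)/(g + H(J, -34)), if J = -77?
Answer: -568912865/177177188 - 74029*sqrt(1461)/531531564 ≈ -3.2163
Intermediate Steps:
H(m, X) = m + X**2 (H(m, X) = X**2 + m = m + X**2)
g = -24134 + sqrt(1461) (g = sqrt(35*(-47) + 3106) - 24134 = sqrt(-1645 + 3106) - 24134 = sqrt(1461) - 24134 = -24134 + sqrt(1461) ≈ -24096.)
(33059 + 40970)/(g + H(J, -34)) = (33059 + 40970)/((-24134 + sqrt(1461)) + (-77 + (-34)**2)) = 74029/((-24134 + sqrt(1461)) + (-77 + 1156)) = 74029/((-24134 + sqrt(1461)) + 1079) = 74029/(-23055 + sqrt(1461))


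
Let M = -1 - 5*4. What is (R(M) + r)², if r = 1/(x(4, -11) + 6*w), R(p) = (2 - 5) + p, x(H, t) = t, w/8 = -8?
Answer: 89889361/156025 ≈ 576.12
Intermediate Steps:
w = -64 (w = 8*(-8) = -64)
M = -21 (M = -1 - 20 = -21)
R(p) = -3 + p
r = -1/395 (r = 1/(-11 + 6*(-64)) = 1/(-11 - 384) = 1/(-395) = -1/395 ≈ -0.0025316)
(R(M) + r)² = ((-3 - 21) - 1/395)² = (-24 - 1/395)² = (-9481/395)² = 89889361/156025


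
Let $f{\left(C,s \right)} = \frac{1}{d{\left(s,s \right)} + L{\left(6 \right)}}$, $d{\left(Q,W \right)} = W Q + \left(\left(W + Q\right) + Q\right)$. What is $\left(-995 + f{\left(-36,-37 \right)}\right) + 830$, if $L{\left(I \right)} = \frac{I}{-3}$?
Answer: $- \frac{207239}{1256} \approx -165.0$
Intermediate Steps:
$L{\left(I \right)} = - \frac{I}{3}$ ($L{\left(I \right)} = I \left(- \frac{1}{3}\right) = - \frac{I}{3}$)
$d{\left(Q,W \right)} = W + 2 Q + Q W$ ($d{\left(Q,W \right)} = Q W + \left(\left(Q + W\right) + Q\right) = Q W + \left(W + 2 Q\right) = W + 2 Q + Q W$)
$f{\left(C,s \right)} = \frac{1}{-2 + s^{2} + 3 s}$ ($f{\left(C,s \right)} = \frac{1}{\left(s + 2 s + s s\right) - 2} = \frac{1}{\left(s + 2 s + s^{2}\right) - 2} = \frac{1}{\left(s^{2} + 3 s\right) - 2} = \frac{1}{-2 + s^{2} + 3 s}$)
$\left(-995 + f{\left(-36,-37 \right)}\right) + 830 = \left(-995 + \frac{1}{-2 + \left(-37\right)^{2} + 3 \left(-37\right)}\right) + 830 = \left(-995 + \frac{1}{-2 + 1369 - 111}\right) + 830 = \left(-995 + \frac{1}{1256}\right) + 830 = - \frac{1249719}{1256} + 830 = - \frac{207239}{1256}$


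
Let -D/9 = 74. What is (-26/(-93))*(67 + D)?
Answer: -15574/93 ≈ -167.46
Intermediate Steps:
D = -666 (D = -9*74 = -666)
(-26/(-93))*(67 + D) = (-26/(-93))*(67 - 666) = -26*(-1/93)*(-599) = (26/93)*(-599) = -15574/93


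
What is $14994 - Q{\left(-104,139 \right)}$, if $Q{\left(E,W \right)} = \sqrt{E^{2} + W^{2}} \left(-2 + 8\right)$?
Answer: $14994 - 6 \sqrt{30137} \approx 13952.0$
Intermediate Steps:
$Q{\left(E,W \right)} = 6 \sqrt{E^{2} + W^{2}}$ ($Q{\left(E,W \right)} = \sqrt{E^{2} + W^{2}} \cdot 6 = 6 \sqrt{E^{2} + W^{2}}$)
$14994 - Q{\left(-104,139 \right)} = 14994 - 6 \sqrt{\left(-104\right)^{2} + 139^{2}} = 14994 - 6 \sqrt{10816 + 19321} = 14994 - 6 \sqrt{30137}$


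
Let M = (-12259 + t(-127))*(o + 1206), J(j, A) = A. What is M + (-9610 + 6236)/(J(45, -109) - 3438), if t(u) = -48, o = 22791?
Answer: -1047539333839/3547 ≈ -2.9533e+8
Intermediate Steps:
M = -295331079 (M = (-12259 - 48)*(22791 + 1206) = -12307*23997 = -295331079)
M + (-9610 + 6236)/(J(45, -109) - 3438) = -295331079 + (-9610 + 6236)/(-109 - 3438) = -295331079 - 3374/(-3547) = -295331079 - 3374*(-1/3547) = -295331079 + 3374/3547 = -1047539333839/3547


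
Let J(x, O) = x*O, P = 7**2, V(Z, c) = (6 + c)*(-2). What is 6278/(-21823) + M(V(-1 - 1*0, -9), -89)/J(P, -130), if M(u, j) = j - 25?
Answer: -18751519/69506255 ≈ -0.26978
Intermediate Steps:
V(Z, c) = -12 - 2*c
P = 49
M(u, j) = -25 + j
J(x, O) = O*x
6278/(-21823) + M(V(-1 - 1*0, -9), -89)/J(P, -130) = 6278/(-21823) + (-25 - 89)/((-130*49)) = 6278*(-1/21823) - 114/(-6370) = -6278/21823 - 114*(-1/6370) = -6278/21823 + 57/3185 = -18751519/69506255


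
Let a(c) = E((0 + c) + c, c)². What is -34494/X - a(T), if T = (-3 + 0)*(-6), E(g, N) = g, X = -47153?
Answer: -61075794/47153 ≈ -1295.3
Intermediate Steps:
T = 18 (T = -3*(-6) = 18)
a(c) = 4*c² (a(c) = ((0 + c) + c)² = (c + c)² = (2*c)² = 4*c²)
-34494/X - a(T) = -34494/(-47153) - 4*18² = -34494*(-1/47153) - 4*324 = 34494/47153 - 1*1296 = 34494/47153 - 1296 = -61075794/47153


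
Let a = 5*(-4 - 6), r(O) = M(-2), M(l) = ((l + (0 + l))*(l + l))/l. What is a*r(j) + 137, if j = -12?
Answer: 537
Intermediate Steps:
M(l) = 4*l (M(l) = ((l + l)*(2*l))/l = ((2*l)*(2*l))/l = (4*l**2)/l = 4*l)
r(O) = -8 (r(O) = 4*(-2) = -8)
a = -50 (a = 5*(-10) = -50)
a*r(j) + 137 = -50*(-8) + 137 = 400 + 137 = 537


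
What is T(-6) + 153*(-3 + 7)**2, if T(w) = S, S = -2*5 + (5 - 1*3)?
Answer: 2440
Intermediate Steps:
S = -8 (S = -10 + (5 - 3) = -10 + 2 = -8)
T(w) = -8
T(-6) + 153*(-3 + 7)**2 = -8 + 153*(-3 + 7)**2 = -8 + 153*4**2 = -8 + 153*16 = -8 + 2448 = 2440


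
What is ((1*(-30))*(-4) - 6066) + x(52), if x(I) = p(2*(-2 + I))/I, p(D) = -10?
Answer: -154601/26 ≈ -5946.2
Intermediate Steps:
x(I) = -10/I
((1*(-30))*(-4) - 6066) + x(52) = ((1*(-30))*(-4) - 6066) - 10/52 = (-30*(-4) - 6066) - 10*1/52 = (120 - 6066) - 5/26 = -5946 - 5/26 = -154601/26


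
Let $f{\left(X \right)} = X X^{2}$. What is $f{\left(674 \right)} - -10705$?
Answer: $306192729$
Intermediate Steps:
$f{\left(X \right)} = X^{3}$
$f{\left(674 \right)} - -10705 = 674^{3} - -10705 = 306182024 + 10705 = 306192729$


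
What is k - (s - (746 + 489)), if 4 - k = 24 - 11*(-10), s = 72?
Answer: 1033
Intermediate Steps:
k = -130 (k = 4 - (24 - 11*(-10)) = 4 - (24 + 110) = 4 - 1*134 = 4 - 134 = -130)
k - (s - (746 + 489)) = -130 - (72 - (746 + 489)) = -130 - (72 - 1*1235) = -130 - (72 - 1235) = -130 - 1*(-1163) = -130 + 1163 = 1033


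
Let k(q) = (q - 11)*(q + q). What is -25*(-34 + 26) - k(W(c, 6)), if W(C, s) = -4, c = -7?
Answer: 80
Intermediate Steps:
k(q) = 2*q*(-11 + q) (k(q) = (-11 + q)*(2*q) = 2*q*(-11 + q))
-25*(-34 + 26) - k(W(c, 6)) = -25*(-34 + 26) - 2*(-4)*(-11 - 4) = -25*(-8) - 2*(-4)*(-15) = 200 - 1*120 = 200 - 120 = 80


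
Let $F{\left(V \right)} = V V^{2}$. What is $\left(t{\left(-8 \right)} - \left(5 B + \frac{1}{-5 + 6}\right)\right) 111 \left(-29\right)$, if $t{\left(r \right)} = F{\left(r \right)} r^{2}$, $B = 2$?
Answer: $105515601$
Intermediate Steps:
$F{\left(V \right)} = V^{3}$
$t{\left(r \right)} = r^{5}$ ($t{\left(r \right)} = r^{3} r^{2} = r^{5}$)
$\left(t{\left(-8 \right)} - \left(5 B + \frac{1}{-5 + 6}\right)\right) 111 \left(-29\right) = \left(\left(-8\right)^{5} - \left(5 \cdot 2 + \frac{1}{-5 + 6}\right)\right) 111 \left(-29\right) = \left(-32768 - \left(10 + 1^{-1}\right)\right) 111 \left(-29\right) = \left(-32768 - \left(10 + 1\right)\right) 111 \left(-29\right) = \left(-32768 - 11\right) 111 \left(-29\right) = \left(-32779\right) 111 \left(-29\right) = \left(-3638469\right) \left(-29\right) = 105515601$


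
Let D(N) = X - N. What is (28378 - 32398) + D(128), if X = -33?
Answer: -4181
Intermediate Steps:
D(N) = -33 - N
(28378 - 32398) + D(128) = (28378 - 32398) + (-33 - 1*128) = -4020 + (-33 - 128) = -4020 - 161 = -4181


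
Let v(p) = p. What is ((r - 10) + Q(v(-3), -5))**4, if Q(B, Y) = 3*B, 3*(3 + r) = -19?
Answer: 52200625/81 ≈ 6.4445e+5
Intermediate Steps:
r = -28/3 (r = -3 + (1/3)*(-19) = -3 - 19/3 = -28/3 ≈ -9.3333)
((r - 10) + Q(v(-3), -5))**4 = ((-28/3 - 10) + 3*(-3))**4 = (-58/3 - 9)**4 = (-85/3)**4 = 52200625/81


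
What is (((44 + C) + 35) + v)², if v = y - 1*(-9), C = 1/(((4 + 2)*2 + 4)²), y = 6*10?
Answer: 1435576321/65536 ≈ 21905.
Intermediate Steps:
y = 60
C = 1/256 (C = 1/((6*2 + 4)²) = 1/((12 + 4)²) = 1/(16²) = 1/256 ≈ 0.0039063)
v = 69 (v = 60 - 1*(-9) = 60 + 9 = 69)
(((44 + C) + 35) + v)² = (((44 + 1/256) + 35) + 69)² = ((11265/256 + 35) + 69)² = (20225/256 + 69)² = (37889/256)² = 1435576321/65536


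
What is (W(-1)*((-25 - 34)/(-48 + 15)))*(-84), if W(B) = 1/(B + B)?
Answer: 826/11 ≈ 75.091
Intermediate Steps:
W(B) = 1/(2*B)
(W(-1)*((-25 - 34)/(-48 + 15)))*(-84) = (((½)/(-1))*((-25 - 34)/(-48 + 15)))*(-84) = (((½)*(-1))*(-59/(-33)))*(-84) = -(-59)*(-1)/(2*33)*(-84) = -½*59/33*(-84) = -59/66*(-84) = 826/11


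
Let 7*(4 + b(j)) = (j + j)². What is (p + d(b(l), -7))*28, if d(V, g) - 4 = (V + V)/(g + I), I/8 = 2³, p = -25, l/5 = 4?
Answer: -6980/19 ≈ -367.37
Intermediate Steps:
l = 20 (l = 5*4 = 20)
I = 64 (I = 8*2³ = 8*8 = 64)
b(j) = -4 + 4*j²/7 (b(j) = -4 + (j + j)²/7 = -4 + (2*j)²/7 = -4 + (4*j²)/7 = -4 + 4*j²/7)
d(V, g) = 4 + 2*V/(64 + g) (d(V, g) = 4 + (V + V)/(g + 64) = 4 + (2*V)/(64 + g) = 4 + 2*V/(64 + g))
(p + d(b(l), -7))*28 = (-25 + 2*(128 + (-4 + (4/7)*20²) + 2*(-7))/(64 - 7))*28 = (-25 + 2*(128 + (-4 + (4/7)*400) - 14)/57)*28 = (-25 + 2*(1/57)*(128 + (-4 + 1600/7) - 14))*28 = (-25 + 2*(1/57)*(128 + 1572/7 - 14))*28 = (-25 + 2*(1/57)*(2370/7))*28 = (-25 + 1580/133)*28 = -1745/133*28 = -6980/19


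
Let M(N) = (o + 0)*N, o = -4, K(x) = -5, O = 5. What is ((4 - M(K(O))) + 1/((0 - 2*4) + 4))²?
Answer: 4225/16 ≈ 264.06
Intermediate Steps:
M(N) = -4*N (M(N) = (-4 + 0)*N = -4*N)
((4 - M(K(O))) + 1/((0 - 2*4) + 4))² = ((4 - (-4)*(-5)) + 1/((0 - 2*4) + 4))² = ((4 - 1*20) + 1/((0 - 8) + 4))² = ((4 - 20) + 1/(-8 + 4))² = (-16 + 1/(-4))² = (-16 - ¼)² = (-65/4)² = 4225/16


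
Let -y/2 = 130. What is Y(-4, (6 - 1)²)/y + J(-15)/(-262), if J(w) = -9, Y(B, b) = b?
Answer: -421/6812 ≈ -0.061803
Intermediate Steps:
y = -260 (y = -2*130 = -260)
Y(-4, (6 - 1)²)/y + J(-15)/(-262) = (6 - 1)²/(-260) - 9/(-262) = 5²*(-1/260) - 9*(-1/262) = 25*(-1/260) + 9/262 = -5/52 + 9/262 = -421/6812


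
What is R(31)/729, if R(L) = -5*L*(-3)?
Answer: 155/243 ≈ 0.63786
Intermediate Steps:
R(L) = 15*L
R(31)/729 = (15*31)/729 = 465*(1/729) = 155/243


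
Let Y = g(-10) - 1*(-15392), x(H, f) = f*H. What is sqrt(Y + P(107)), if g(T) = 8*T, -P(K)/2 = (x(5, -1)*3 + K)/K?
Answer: 10*sqrt(1752874)/107 ≈ 123.73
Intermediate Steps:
x(H, f) = H*f
P(K) = -2*(-15 + K)/K (P(K) = -2*((5*(-1))*3 + K)/K = -2*(-5*3 + K)/K = -2*(-15 + K)/K)
Y = 15312 (Y = 8*(-10) - 1*(-15392) = -80 + 15392 = 15312)
sqrt(Y + P(107)) = sqrt(15312 + (-2 + 30/107)) = sqrt(15312 - 184/107) = sqrt(1638200/107) = 10*sqrt(1752874)/107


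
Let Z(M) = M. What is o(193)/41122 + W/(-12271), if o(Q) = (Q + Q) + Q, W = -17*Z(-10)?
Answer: 114169/504608062 ≈ 0.00022625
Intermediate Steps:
W = 170 (W = -17*(-10) = 170)
o(Q) = 3*Q (o(Q) = 2*Q + Q = 3*Q)
o(193)/41122 + W/(-12271) = (3*193)/41122 + 170/(-12271) = 579*(1/41122) + 170*(-1/12271) = 579/41122 - 170/12271 = 114169/504608062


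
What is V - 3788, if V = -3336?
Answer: -7124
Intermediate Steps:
V - 3788 = -3336 - 3788 = -7124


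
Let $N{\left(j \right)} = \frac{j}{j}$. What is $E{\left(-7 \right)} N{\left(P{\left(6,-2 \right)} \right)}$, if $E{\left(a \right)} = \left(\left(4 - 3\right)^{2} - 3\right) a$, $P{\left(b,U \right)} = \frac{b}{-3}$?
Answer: $14$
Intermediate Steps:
$P{\left(b,U \right)} = - \frac{b}{3}$ ($P{\left(b,U \right)} = b \left(- \frac{1}{3}\right) = - \frac{b}{3}$)
$N{\left(j \right)} = 1$
$E{\left(a \right)} = - 2 a$ ($E{\left(a \right)} = \left(1^{2} - 3\right) a = \left(1 - 3\right) a = - 2 a$)
$E{\left(-7 \right)} N{\left(P{\left(6,-2 \right)} \right)} = \left(-2\right) \left(-7\right) 1 = 14 \cdot 1 = 14$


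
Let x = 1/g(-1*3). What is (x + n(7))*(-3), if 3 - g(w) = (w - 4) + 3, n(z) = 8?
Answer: -171/7 ≈ -24.429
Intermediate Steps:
g(w) = 4 - w (g(w) = 3 - ((w - 4) + 3) = 3 - ((-4 + w) + 3) = 3 - (-1 + w) = 3 + (1 - w) = 4 - w)
x = 1/7 (x = 1/(4 - (-1)*3) = 1/(4 - 1*(-3)) = 1/(4 + 3) = 1/7 ≈ 0.14286)
(x + n(7))*(-3) = (1/7 + 8)*(-3) = (57/7)*(-3) = -171/7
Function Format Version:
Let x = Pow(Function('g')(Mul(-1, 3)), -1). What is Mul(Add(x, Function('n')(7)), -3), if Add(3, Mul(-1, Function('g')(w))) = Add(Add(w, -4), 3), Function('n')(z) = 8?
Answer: Rational(-171, 7) ≈ -24.429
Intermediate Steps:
Function('g')(w) = Add(4, Mul(-1, w)) (Function('g')(w) = Add(3, Mul(-1, Add(Add(w, -4), 3))) = Add(3, Mul(-1, Add(Add(-4, w), 3))) = Add(3, Mul(-1, Add(-1, w))) = Add(3, Add(1, Mul(-1, w))) = Add(4, Mul(-1, w)))
x = Rational(1, 7) (x = Pow(Add(4, Mul(-1, Mul(-1, 3))), -1) = Pow(Add(4, Mul(-1, -3)), -1) = Pow(Add(4, 3), -1) = Pow(7, -1) = Rational(1, 7) ≈ 0.14286)
Mul(Add(x, Function('n')(7)), -3) = Mul(Add(Rational(1, 7), 8), -3) = Mul(Rational(57, 7), -3) = Rational(-171, 7)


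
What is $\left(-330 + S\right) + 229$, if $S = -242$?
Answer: $-343$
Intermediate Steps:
$\left(-330 + S\right) + 229 = \left(-330 - 242\right) + 229 = -572 + 229 = -343$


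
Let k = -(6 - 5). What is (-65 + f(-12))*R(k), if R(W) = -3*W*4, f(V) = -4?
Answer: -828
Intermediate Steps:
k = -1 (k = -1*1 = -1)
R(W) = -12*W
(-65 + f(-12))*R(k) = (-65 - 4)*(-12*(-1)) = -69*12 = -828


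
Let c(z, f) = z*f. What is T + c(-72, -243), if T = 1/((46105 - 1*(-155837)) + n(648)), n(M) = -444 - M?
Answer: 3514071601/200850 ≈ 17496.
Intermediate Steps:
T = 1/200850 (T = 1/((46105 - 1*(-155837)) + (-444 - 1*648)) = 1/((46105 + 155837) + (-444 - 648)) = 1/(201942 - 1092) = 1/200850 ≈ 4.9788e-6)
c(z, f) = f*z
T + c(-72, -243) = 1/200850 - 243*(-72) = 1/200850 + 17496 = 3514071601/200850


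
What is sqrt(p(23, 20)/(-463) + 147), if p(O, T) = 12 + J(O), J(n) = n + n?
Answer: sqrt(31485389)/463 ≈ 12.119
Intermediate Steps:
J(n) = 2*n
p(O, T) = 12 + 2*O
sqrt(p(23, 20)/(-463) + 147) = sqrt((12 + 2*23)/(-463) + 147) = sqrt((12 + 46)*(-1/463) + 147) = sqrt(58*(-1/463) + 147) = sqrt(-58/463 + 147) = sqrt(68003/463) = sqrt(31485389)/463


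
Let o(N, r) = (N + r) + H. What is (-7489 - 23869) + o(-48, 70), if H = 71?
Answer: -31265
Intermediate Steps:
o(N, r) = 71 + N + r (o(N, r) = (N + r) + 71 = 71 + N + r)
(-7489 - 23869) + o(-48, 70) = (-7489 - 23869) + (71 - 48 + 70) = -31358 + 93 = -31265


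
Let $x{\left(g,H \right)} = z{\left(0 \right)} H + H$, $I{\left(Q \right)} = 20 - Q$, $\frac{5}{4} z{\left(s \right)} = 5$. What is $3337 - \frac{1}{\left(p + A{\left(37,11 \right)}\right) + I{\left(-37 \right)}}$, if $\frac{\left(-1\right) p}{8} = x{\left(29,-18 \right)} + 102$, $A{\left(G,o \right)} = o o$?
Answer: $\frac{273633}{82} \approx 3337.0$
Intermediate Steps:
$z{\left(s \right)} = 4$ ($z{\left(s \right)} = \frac{4}{5} \cdot 5 = 4$)
$x{\left(g,H \right)} = 5 H$ ($x{\left(g,H \right)} = 4 H + H = 5 H$)
$A{\left(G,o \right)} = o^{2}$
$p = -96$ ($p = - 8 \left(5 \left(-18\right) + 102\right) = - 8 \left(-90 + 102\right) = \left(-8\right) 12 = -96$)
$3337 - \frac{1}{\left(p + A{\left(37,11 \right)}\right) + I{\left(-37 \right)}} = 3337 - \frac{1}{\left(-96 + 11^{2}\right) + \left(20 - -37\right)} = 3337 - \frac{1}{\left(-96 + 121\right) + \left(20 + 37\right)} = 3337 - \frac{1}{25 + 57} = 3337 - \frac{1}{82} = \frac{273633}{82}$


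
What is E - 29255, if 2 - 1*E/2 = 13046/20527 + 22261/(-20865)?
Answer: -963670197007/32945835 ≈ -29250.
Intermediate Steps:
E = 160205918/32945835 (E = 4 - 2*(13046/20527 + 22261/(-20865)) = 4 - 2*(13046*(1/20527) + 22261*(-1/20865)) = 4 - 2*(13046/20527 - 22261/20865) = 4 - 2*(-14211289/32945835) = 4 + 28422578/32945835 = 160205918/32945835 ≈ 4.8627)
E - 29255 = 160205918/32945835 - 29255 = -963670197007/32945835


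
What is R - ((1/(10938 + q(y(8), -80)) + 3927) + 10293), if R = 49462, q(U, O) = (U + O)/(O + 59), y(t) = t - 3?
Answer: 2699220015/76591 ≈ 35242.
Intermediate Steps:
y(t) = -3 + t
q(U, O) = (O + U)/(59 + O)
R - ((1/(10938 + q(y(8), -80)) + 3927) + 10293) = 49462 - ((1/(10938 + (-80 + (-3 + 8))/(59 - 80)) + 3927) + 10293) = 49462 - ((1/(10938 + (-80 + 5)/(-21)) + 3927) + 10293) = 49462 - ((1/(10938 - 1/21*(-75)) + 3927) + 10293) = 49462 - ((1/(10938 + 25/7) + 3927) + 10293) = 49462 - ((1/(76591/7) + 3927) + 10293) = 49462 - ((7/76591 + 3927) + 10293) = 49462 - (300772864/76591 + 10293) = 49462 - 1*1089124027/76591 = 49462 - 1089124027/76591 = 2699220015/76591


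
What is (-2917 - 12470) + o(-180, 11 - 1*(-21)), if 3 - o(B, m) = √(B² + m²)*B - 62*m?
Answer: -13400 + 720*√2089 ≈ 19508.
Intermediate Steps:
o(B, m) = 3 + 62*m - B*√(B² + m²) (o(B, m) = 3 - (√(B² + m²)*B - 62*m) = 3 - (B*√(B² + m²) - 62*m) = 3 - (-62*m + B*√(B² + m²)) = 3 + (62*m - B*√(B² + m²)) = 3 + 62*m - B*√(B² + m²))
(-2917 - 12470) + o(-180, 11 - 1*(-21)) = (-2917 - 12470) + (3 + 62*(11 - 1*(-21)) - 1*(-180)*√((-180)² + (11 - 1*(-21))²)) = -15387 + (3 + 62*(11 + 21) - 1*(-180)*√(32400 + (11 + 21)²)) = -15387 + (3 + 62*32 - 1*(-180)*√(32400 + 32²)) = -15387 + (3 + 1984 - 1*(-180)*√(32400 + 1024)) = -15387 + (3 + 1984 - 1*(-180)*√33424) = -15387 + (3 + 1984 - 1*(-180)*4*√2089) = -15387 + (3 + 1984 + 720*√2089) = -15387 + (1987 + 720*√2089) = -13400 + 720*√2089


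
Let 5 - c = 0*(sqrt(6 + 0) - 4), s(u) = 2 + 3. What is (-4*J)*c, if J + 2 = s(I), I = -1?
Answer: -60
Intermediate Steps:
s(u) = 5
c = 5 (c = 5 - 0*(sqrt(6 + 0) - 4) = 5 - 0*(sqrt(6) - 4) = 5 - 0*(-4 + sqrt(6)) = 5 - 1*0 = 5 + 0 = 5)
J = 3 (J = -2 + 5 = 3)
(-4*J)*c = -4*3*5 = -12*5 = -60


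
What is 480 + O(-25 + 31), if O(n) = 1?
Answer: 481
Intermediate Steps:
480 + O(-25 + 31) = 480 + 1 = 481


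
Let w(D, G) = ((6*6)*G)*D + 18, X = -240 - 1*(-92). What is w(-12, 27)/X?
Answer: 5823/74 ≈ 78.689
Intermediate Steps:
X = -148 (X = -240 + 92 = -148)
w(D, G) = 18 + 36*D*G (w(D, G) = (36*G)*D + 18 = 36*D*G + 18 = 18 + 36*D*G)
w(-12, 27)/X = (18 + 36*(-12)*27)/(-148) = (18 - 11664)*(-1/148) = -11646*(-1/148) = 5823/74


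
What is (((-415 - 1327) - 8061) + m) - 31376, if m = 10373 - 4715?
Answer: -35521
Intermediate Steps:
m = 5658
(((-415 - 1327) - 8061) + m) - 31376 = (((-415 - 1327) - 8061) + 5658) - 31376 = ((-1742 - 8061) + 5658) - 31376 = (-9803 + 5658) - 31376 = -4145 - 31376 = -35521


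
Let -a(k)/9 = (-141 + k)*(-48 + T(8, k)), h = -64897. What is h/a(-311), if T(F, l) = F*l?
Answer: 64897/10316448 ≈ 0.0062906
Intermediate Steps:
a(k) = -9*(-141 + k)*(-48 + 8*k)
h/a(-311) = -64897/(-60912 - 72*(-311)**2 + 10584*(-311)) = -64897/(-60912 - 72*96721 - 3291624) = -64897/(-60912 - 6963912 - 3291624) = -64897/(-10316448) = -64897*(-1/10316448) = 64897/10316448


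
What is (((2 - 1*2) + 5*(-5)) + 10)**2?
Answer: 225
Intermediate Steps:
(((2 - 1*2) + 5*(-5)) + 10)**2 = (((2 - 2) - 25) + 10)**2 = ((0 - 25) + 10)**2 = (-25 + 10)**2 = (-15)**2 = 225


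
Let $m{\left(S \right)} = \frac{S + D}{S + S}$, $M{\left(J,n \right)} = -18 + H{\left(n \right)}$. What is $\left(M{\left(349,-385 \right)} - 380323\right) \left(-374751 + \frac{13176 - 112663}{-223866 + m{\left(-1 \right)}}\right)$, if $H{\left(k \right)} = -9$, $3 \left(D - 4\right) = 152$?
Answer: $\frac{191477235554064750}{1343357} \approx 1.4254 \cdot 10^{11}$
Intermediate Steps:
$D = \frac{164}{3}$ ($D = 4 + \frac{1}{3} \cdot 152 = 4 + \frac{152}{3} = \frac{164}{3} \approx 54.667$)
$M{\left(J,n \right)} = -27$ ($M{\left(J,n \right)} = -18 - 9 = -27$)
$m{\left(S \right)} = \frac{\frac{164}{3} + S}{2 S}$ ($m{\left(S \right)} = \frac{S + \frac{164}{3}}{S + S} = \frac{\frac{164}{3} + S}{2 S}$)
$\left(M{\left(349,-385 \right)} - 380323\right) \left(-374751 + \frac{13176 - 112663}{-223866 + m{\left(-1 \right)}}\right) = \left(-27 - 380323\right) \left(-374751 + \frac{13176 - 112663}{-223866 + \frac{164 + 3 \left(-1\right)}{6 \left(-1\right)}}\right) = - 380350 \left(-374751 - \frac{99487}{-223866 + \frac{1}{6} \left(-1\right) \left(164 - 3\right)}\right) = - 380350 \left(-374751 - \frac{99487}{-223866 + \frac{1}{6} \left(-1\right) 161}\right) = - 380350 \left(-374751 - \frac{99487}{-223866 - \frac{161}{6}}\right) = - 380350 \left(-374751 - \frac{99487}{- \frac{1343357}{6}}\right) = - 380350 \left(-374751 - - \frac{596922}{1343357}\right) = - 380350 \left(-374751 + \frac{596922}{1343357}\right) = \left(-380350\right) \left(- \frac{503423782185}{1343357}\right) = \frac{191477235554064750}{1343357}$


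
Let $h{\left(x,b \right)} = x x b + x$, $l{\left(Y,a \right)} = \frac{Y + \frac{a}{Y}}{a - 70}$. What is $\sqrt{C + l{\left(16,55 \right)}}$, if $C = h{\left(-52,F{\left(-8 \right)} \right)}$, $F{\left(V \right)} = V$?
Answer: $\frac{i \sqrt{78067065}}{60} \approx 147.26 i$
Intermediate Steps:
$l{\left(Y,a \right)} = \frac{Y + \frac{a}{Y}}{-70 + a}$
$h{\left(x,b \right)} = x + b x^{2}$ ($h{\left(x,b \right)} = x^{2} b + x = b x^{2} + x = x + b x^{2}$)
$C = -21684$ ($C = - 52 \left(1 - -416\right) = - 52 \left(1 + 416\right) = \left(-52\right) 417 = -21684$)
$\sqrt{C + l{\left(16,55 \right)}} = \sqrt{-21684 + \frac{55 + 16^{2}}{16 \left(-70 + 55\right)}} = \sqrt{-21684 + \frac{55 + 256}{16 \left(-15\right)}} = \sqrt{-21684 + \frac{1}{16} \left(- \frac{1}{15}\right) 311} = \sqrt{-21684 - \frac{311}{240}} = \sqrt{- \frac{5204471}{240}} = \frac{i \sqrt{78067065}}{60}$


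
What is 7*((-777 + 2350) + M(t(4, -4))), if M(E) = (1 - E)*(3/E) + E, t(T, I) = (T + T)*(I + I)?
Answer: 674667/64 ≈ 10542.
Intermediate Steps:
t(T, I) = 4*I*T (t(T, I) = (2*T)*(2*I) = 4*I*T)
M(E) = E + 3*(1 - E)/E (M(E) = 3*(1 - E)/E + E = E + 3*(1 - E)/E)
7*((-777 + 2350) + M(t(4, -4))) = 7*((-777 + 2350) + (-3 + 4*(-4)*4 + 3/((4*(-4)*4)))) = 7*(1573 + (-3 - 64 + 3/(-64))) = 7*(1573 + (-3 - 64 + 3*(-1/64))) = 7*(1573 + (-3 - 64 - 3/64)) = 7*(1573 - 4291/64) = 7*(96381/64) = 674667/64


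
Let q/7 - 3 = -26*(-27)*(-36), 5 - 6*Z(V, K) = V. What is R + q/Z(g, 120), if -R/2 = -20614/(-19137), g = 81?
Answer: 10153463249/727206 ≈ 13962.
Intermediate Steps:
Z(V, K) = ⅚ - V/6
q = -176883 (q = 21 + 7*(-26*(-27)*(-36)) = 21 + 7*(702*(-36)) = 21 + 7*(-25272) = 21 - 176904 = -176883)
R = -41228/19137 (R = -(-41228)/(-19137) = -(-41228)*(-1)/19137 = -2*20614/19137 = -41228/19137 ≈ -2.1544)
R + q/Z(g, 120) = -41228/19137 - 176883/(⅚ - ⅙*81) = -41228/19137 - 176883/(⅚ - 27/2) = -41228/19137 - 176883/(-38/3) = -41228/19137 - 176883*(-3/38) = -41228/19137 + 530649/38 = 10153463249/727206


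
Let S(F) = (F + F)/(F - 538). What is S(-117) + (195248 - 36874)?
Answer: 103735204/655 ≈ 1.5837e+5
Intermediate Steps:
S(F) = 2*F/(-538 + F) (S(F) = (2*F)/(-538 + F) = 2*F/(-538 + F))
S(-117) + (195248 - 36874) = 2*(-117)/(-538 - 117) + (195248 - 36874) = 2*(-117)/(-655) + 158374 = 2*(-117)*(-1/655) + 158374 = 234/655 + 158374 = 103735204/655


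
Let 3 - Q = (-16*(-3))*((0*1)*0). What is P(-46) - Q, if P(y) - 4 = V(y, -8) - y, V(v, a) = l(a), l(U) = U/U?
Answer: 48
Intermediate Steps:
l(U) = 1
V(v, a) = 1
P(y) = 5 - y (P(y) = 4 + (1 - y) = 5 - y)
Q = 3 (Q = 3 - (-16*(-3))*(0*1)*0 = 3 - 48*0*0 = 3 - 48*0 = 3 - 1*0 = 3 + 0 = 3)
P(-46) - Q = (5 - 1*(-46)) - 1*3 = (5 + 46) - 3 = 51 - 3 = 48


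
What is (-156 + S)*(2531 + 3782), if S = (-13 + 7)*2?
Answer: -1060584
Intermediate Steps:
S = -12 (S = -6*2 = -12)
(-156 + S)*(2531 + 3782) = (-156 - 12)*(2531 + 3782) = -168*6313 = -1060584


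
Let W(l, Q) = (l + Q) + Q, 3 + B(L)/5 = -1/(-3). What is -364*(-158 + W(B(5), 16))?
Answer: 152152/3 ≈ 50717.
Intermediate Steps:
B(L) = -40/3 (B(L) = -15 + 5*(-1/(-3)) = -15 + 5*(-1*(-1/3)) = -15 + 5*(1/3) = -15 + 5/3 = -40/3)
W(l, Q) = l + 2*Q (W(l, Q) = (Q + l) + Q = l + 2*Q)
-364*(-158 + W(B(5), 16)) = -364*(-158 + (-40/3 + 2*16)) = -364*(-158 + (-40/3 + 32)) = -364*(-158 + 56/3) = -364*(-418/3) = 152152/3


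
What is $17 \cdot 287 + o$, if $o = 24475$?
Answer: $29354$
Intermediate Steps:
$17 \cdot 287 + o = 17 \cdot 287 + 24475 = 4879 + 24475 = 29354$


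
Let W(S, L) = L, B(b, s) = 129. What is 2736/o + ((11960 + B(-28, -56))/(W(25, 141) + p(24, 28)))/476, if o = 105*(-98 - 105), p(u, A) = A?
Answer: 1789631/81650660 ≈ 0.021918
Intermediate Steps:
o = -21315 (o = 105*(-203) = -21315)
2736/o + ((11960 + B(-28, -56))/(W(25, 141) + p(24, 28)))/476 = 2736/(-21315) + ((11960 + 129)/(141 + 28))/476 = 2736*(-1/21315) + (12089/169)*(1/476) = -912/7105 + (12089*(1/169))*(1/476) = -912/7105 + (12089/169)*(1/476) = -912/7105 + 1727/11492 = 1789631/81650660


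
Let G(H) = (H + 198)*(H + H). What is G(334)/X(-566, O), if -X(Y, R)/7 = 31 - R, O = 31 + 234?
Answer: 25384/117 ≈ 216.96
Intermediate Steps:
G(H) = 2*H*(198 + H) (G(H) = (198 + H)*(2*H) = 2*H*(198 + H))
O = 265
X(Y, R) = -217 + 7*R (X(Y, R) = -7*(31 - R) = -217 + 7*R)
G(334)/X(-566, O) = (2*334*(198 + 334))/(-217 + 7*265) = (2*334*532)/(-217 + 1855) = 355376/1638 = 355376*(1/1638) = 25384/117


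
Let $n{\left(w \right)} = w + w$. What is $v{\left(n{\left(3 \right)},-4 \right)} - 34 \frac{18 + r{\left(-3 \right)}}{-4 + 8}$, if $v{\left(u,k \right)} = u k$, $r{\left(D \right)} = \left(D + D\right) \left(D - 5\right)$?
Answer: $-585$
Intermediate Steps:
$r{\left(D \right)} = 2 D \left(-5 + D\right)$
$n{\left(w \right)} = 2 w$
$v{\left(u,k \right)} = k u$
$v{\left(n{\left(3 \right)},-4 \right)} - 34 \frac{18 + r{\left(-3 \right)}}{-4 + 8} = - 4 \cdot 2 \cdot 3 - 34 \frac{18 + 2 \left(-3\right) \left(-5 - 3\right)}{-4 + 8} = \left(-4\right) 6 - 34 \frac{18 + 2 \left(-3\right) \left(-8\right)}{4} = -24 - 34 \left(18 + 48\right) \frac{1}{4} = -24 - 34 \cdot 66 \cdot \frac{1}{4} = -24 - 561 = -585$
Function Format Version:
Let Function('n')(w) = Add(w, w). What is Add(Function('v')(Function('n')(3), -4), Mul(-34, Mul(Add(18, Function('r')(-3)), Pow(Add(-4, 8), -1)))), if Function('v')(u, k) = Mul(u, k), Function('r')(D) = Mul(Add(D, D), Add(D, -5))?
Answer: -585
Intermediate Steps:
Function('r')(D) = Mul(2, D, Add(-5, D)) (Function('r')(D) = Mul(Mul(2, D), Add(-5, D)) = Mul(2, D, Add(-5, D)))
Function('n')(w) = Mul(2, w)
Function('v')(u, k) = Mul(k, u)
Add(Function('v')(Function('n')(3), -4), Mul(-34, Mul(Add(18, Function('r')(-3)), Pow(Add(-4, 8), -1)))) = Add(Mul(-4, Mul(2, 3)), Mul(-34, Mul(Add(18, Mul(2, -3, Add(-5, -3))), Pow(Add(-4, 8), -1)))) = Add(Mul(-4, 6), Mul(-34, Mul(Add(18, Mul(2, -3, -8)), Pow(4, -1)))) = Add(-24, Mul(-34, Mul(Add(18, 48), Rational(1, 4)))) = Add(-24, Mul(-34, Mul(66, Rational(1, 4)))) = Add(-24, Mul(-34, Rational(33, 2))) = Add(-24, -561) = -585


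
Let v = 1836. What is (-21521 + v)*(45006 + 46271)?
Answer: -1796787745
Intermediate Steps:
(-21521 + v)*(45006 + 46271) = (-21521 + 1836)*(45006 + 46271) = -19685*91277 = -1796787745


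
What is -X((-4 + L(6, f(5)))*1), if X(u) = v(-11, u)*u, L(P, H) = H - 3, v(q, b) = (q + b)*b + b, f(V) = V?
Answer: 48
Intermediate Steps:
v(q, b) = b + b*(b + q) (v(q, b) = (b + q)*b + b = b*(b + q) + b = b + b*(b + q))
L(P, H) = -3 + H
X(u) = u²*(-10 + u) (X(u) = (u*(1 + u - 11))*u = (u*(-10 + u))*u = u²*(-10 + u))
-X((-4 + L(6, f(5)))*1) = -((-4 + (-3 + 5))*1)²*(-10 + (-4 + (-3 + 5))*1) = -((-4 + 2)*1)²*(-10 + (-4 + 2)*1) = -(-2*1)²*(-10 - 2*1) = -(-2)²*(-10 - 2) = -4*(-12) = -1*(-48) = 48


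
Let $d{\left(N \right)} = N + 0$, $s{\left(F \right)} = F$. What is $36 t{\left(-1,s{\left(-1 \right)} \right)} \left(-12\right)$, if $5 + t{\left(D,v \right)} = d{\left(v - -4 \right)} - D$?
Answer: $432$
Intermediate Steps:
$d{\left(N \right)} = N$
$t{\left(D,v \right)} = -1 + v - D$ ($t{\left(D,v \right)} = -5 - \left(-4 + D - v\right) = -5 + \left(4 + v - D\right) = -1 + v - D$)
$36 t{\left(-1,s{\left(-1 \right)} \right)} \left(-12\right) = 36 \left(-1 - 1 - -1\right) \left(-12\right) = 36 \left(-1 - 1 + 1\right) \left(-12\right) = 36 \left(-1\right) \left(-12\right) = \left(-36\right) \left(-12\right) = 432$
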